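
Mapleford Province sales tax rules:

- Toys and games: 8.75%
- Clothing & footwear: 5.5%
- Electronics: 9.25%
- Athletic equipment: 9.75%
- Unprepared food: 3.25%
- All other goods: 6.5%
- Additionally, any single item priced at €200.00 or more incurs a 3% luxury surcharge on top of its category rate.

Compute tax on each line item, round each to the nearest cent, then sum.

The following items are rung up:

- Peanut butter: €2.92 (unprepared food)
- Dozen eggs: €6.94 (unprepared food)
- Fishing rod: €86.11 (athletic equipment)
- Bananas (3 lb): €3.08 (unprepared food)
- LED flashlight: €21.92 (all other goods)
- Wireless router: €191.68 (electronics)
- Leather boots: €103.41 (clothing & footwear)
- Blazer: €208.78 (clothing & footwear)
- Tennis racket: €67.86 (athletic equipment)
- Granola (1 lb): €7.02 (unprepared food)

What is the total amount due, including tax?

€757.98

Peanut butter €2.92: unprepared food → 3.25% → €0.09
Dozen eggs €6.94: unprepared food → 3.25% → €0.23
Fishing rod €86.11: athletic equipment → 9.75% → €8.40
Bananas (3 lb) €3.08: unprepared food → 3.25% → €0.10
LED flashlight €21.92: all other goods → 6.5% → €1.42
Wireless router €191.68: electronics → 9.25% → €17.73
Leather boots €103.41: clothing & footwear → 5.5% → €5.69
Blazer €208.78: clothing & footwear → 5.5% + 3% surcharge = 8.5% → €17.75
Tennis racket €67.86: athletic equipment → 9.75% → €6.62
Granola (1 lb) €7.02: unprepared food → 3.25% → €0.23
Subtotal = €699.72; tax = €58.26; total due = €757.98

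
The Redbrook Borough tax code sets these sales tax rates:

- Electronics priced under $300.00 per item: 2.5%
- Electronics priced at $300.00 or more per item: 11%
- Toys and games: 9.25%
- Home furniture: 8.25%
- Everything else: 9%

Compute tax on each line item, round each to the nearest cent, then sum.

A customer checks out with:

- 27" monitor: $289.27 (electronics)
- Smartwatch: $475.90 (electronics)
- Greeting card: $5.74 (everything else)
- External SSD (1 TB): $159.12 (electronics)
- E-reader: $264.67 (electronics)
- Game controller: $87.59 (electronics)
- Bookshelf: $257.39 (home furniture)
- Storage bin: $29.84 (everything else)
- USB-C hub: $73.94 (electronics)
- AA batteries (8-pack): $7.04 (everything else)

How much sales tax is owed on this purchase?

27" monitor $289.27: electronics, under $300.00 → 2.5% → $7.23
Smartwatch $475.90: electronics, $300.00 or more → 11% → $52.35
Greeting card $5.74: everything else → 9% → $0.52
External SSD (1 TB) $159.12: electronics, under $300.00 → 2.5% → $3.98
E-reader $264.67: electronics, under $300.00 → 2.5% → $6.62
Game controller $87.59: electronics, under $300.00 → 2.5% → $2.19
Bookshelf $257.39: home furniture → 8.25% → $21.23
Storage bin $29.84: everything else → 9% → $2.69
USB-C hub $73.94: electronics, under $300.00 → 2.5% → $1.85
AA batteries (8-pack) $7.04: everything else → 9% → $0.63
Total tax = $7.23 + $52.35 + $0.52 + $3.98 + $6.62 + $2.19 + $21.23 + $2.69 + $1.85 + $0.63 = $99.29

$99.29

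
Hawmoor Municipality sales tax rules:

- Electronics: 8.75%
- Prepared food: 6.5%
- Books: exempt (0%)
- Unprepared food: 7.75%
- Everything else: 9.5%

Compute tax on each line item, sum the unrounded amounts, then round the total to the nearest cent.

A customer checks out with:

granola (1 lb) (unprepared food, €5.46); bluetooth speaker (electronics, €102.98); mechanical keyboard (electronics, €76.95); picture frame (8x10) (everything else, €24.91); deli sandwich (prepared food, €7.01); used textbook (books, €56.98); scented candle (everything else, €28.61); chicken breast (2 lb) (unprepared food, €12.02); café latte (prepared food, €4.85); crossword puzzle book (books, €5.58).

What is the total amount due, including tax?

Granola (1 lb) €5.46: unprepared food → 7.75% → €0.42315
Bluetooth speaker €102.98: electronics → 8.75% → €9.01075
Mechanical keyboard €76.95: electronics → 8.75% → €6.733125
Picture frame (8x10) €24.91: everything else → 9.5% → €2.36645
Deli sandwich €7.01: prepared food → 6.5% → €0.45565
Used textbook €56.98: books → 0% → €0.00
Scented candle €28.61: everything else → 9.5% → €2.71795
Chicken breast (2 lb) €12.02: unprepared food → 7.75% → €0.93155
Café latte €4.85: prepared food → 6.5% → €0.31525
Crossword puzzle book €5.58: books → 0% → €0.00
Subtotal = €325.35; unrounded tax = €22.953875 → €22.95; total due = €348.30

€348.30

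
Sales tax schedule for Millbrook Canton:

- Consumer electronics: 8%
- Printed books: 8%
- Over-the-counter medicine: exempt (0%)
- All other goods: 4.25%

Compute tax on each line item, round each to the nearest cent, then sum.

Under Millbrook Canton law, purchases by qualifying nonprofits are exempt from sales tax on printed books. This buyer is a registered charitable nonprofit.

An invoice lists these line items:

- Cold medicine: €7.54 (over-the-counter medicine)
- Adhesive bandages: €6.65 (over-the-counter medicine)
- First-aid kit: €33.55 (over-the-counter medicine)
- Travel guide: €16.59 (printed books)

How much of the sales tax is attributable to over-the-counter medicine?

€0.00

Cold medicine €7.54: over-the-counter medicine → 0% → €0.00
Adhesive bandages €6.65: over-the-counter medicine → 0% → €0.00
First-aid kit €33.55: over-the-counter medicine → 0% → €0.00
Tax on over-the-counter medicine = €0.00 + €0.00 + €0.00 = €0.00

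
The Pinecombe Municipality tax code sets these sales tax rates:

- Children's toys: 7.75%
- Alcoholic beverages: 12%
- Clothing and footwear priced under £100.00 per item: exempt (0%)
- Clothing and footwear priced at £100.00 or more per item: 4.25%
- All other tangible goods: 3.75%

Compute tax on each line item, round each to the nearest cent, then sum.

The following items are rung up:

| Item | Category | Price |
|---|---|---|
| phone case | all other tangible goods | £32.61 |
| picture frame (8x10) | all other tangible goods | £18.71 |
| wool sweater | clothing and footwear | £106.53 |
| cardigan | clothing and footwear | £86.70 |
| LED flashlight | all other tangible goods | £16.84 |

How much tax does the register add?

Phone case £32.61: all other tangible goods → 3.75% → £1.22
Picture frame (8x10) £18.71: all other tangible goods → 3.75% → £0.70
Wool sweater £106.53: clothing and footwear, £100.00 or more → 4.25% → £4.53
Cardigan £86.70: clothing and footwear, under £100.00 → 0% → £0.00
LED flashlight £16.84: all other tangible goods → 3.75% → £0.63
Total tax = £1.22 + £0.70 + £4.53 + £0.63 = £7.08

£7.08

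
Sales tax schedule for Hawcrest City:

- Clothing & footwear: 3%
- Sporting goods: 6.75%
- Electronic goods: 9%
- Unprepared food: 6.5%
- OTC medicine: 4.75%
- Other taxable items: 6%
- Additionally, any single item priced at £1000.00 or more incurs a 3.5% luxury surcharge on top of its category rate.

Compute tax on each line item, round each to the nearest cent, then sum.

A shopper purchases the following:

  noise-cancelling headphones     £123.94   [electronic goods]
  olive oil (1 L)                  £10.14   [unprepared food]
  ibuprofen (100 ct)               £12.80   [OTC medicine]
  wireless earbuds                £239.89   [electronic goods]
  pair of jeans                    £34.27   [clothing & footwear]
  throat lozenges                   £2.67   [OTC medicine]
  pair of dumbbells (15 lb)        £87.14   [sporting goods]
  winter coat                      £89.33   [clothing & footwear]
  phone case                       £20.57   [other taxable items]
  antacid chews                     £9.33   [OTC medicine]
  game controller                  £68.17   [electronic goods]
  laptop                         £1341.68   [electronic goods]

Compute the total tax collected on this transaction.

Noise-cancelling headphones £123.94: electronic goods → 9% → £11.15
Olive oil (1 L) £10.14: unprepared food → 6.5% → £0.66
Ibuprofen (100 ct) £12.80: OTC medicine → 4.75% → £0.61
Wireless earbuds £239.89: electronic goods → 9% → £21.59
Pair of jeans £34.27: clothing & footwear → 3% → £1.03
Throat lozenges £2.67: OTC medicine → 4.75% → £0.13
Pair of dumbbells (15 lb) £87.14: sporting goods → 6.75% → £5.88
Winter coat £89.33: clothing & footwear → 3% → £2.68
Phone case £20.57: other taxable items → 6% → £1.23
Antacid chews £9.33: OTC medicine → 4.75% → £0.44
Game controller £68.17: electronic goods → 9% → £6.14
Laptop £1341.68: electronic goods → 9% + 3.5% surcharge = 12.5% → £167.71
Total tax = £11.15 + £0.66 + £0.61 + £21.59 + £1.03 + £0.13 + £5.88 + £2.68 + £1.23 + £0.44 + £6.14 + £167.71 = £219.25

£219.25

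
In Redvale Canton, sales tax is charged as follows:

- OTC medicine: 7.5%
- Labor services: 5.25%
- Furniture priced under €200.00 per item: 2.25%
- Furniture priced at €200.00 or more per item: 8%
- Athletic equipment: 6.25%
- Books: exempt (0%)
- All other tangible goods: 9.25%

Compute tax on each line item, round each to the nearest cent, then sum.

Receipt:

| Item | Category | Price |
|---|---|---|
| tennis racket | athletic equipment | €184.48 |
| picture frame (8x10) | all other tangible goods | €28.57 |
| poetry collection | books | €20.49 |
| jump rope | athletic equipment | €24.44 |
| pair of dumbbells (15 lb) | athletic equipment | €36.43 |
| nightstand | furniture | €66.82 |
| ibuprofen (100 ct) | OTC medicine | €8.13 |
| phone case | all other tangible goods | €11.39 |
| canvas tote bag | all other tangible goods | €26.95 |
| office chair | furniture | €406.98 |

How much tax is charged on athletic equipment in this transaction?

Tennis racket €184.48: athletic equipment → 6.25% → €11.53
Jump rope €24.44: athletic equipment → 6.25% → €1.53
Pair of dumbbells (15 lb) €36.43: athletic equipment → 6.25% → €2.28
Tax on athletic equipment = €11.53 + €1.53 + €2.28 = €15.34

€15.34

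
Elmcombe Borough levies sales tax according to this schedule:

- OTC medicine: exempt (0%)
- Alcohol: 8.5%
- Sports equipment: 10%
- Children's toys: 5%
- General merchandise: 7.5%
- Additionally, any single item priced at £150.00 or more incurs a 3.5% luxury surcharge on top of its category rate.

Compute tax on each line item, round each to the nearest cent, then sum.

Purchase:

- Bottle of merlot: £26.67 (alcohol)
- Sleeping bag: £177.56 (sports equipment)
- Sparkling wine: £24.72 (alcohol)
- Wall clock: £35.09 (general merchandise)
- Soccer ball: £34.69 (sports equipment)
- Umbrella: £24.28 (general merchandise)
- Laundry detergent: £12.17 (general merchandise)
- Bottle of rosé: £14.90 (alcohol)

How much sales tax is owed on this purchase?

Bottle of merlot £26.67: alcohol → 8.5% → £2.27
Sleeping bag £177.56: sports equipment → 10% + 3.5% surcharge = 13.5% → £23.97
Sparkling wine £24.72: alcohol → 8.5% → £2.10
Wall clock £35.09: general merchandise → 7.5% → £2.63
Soccer ball £34.69: sports equipment → 10% → £3.47
Umbrella £24.28: general merchandise → 7.5% → £1.82
Laundry detergent £12.17: general merchandise → 7.5% → £0.91
Bottle of rosé £14.90: alcohol → 8.5% → £1.27
Total tax = £2.27 + £23.97 + £2.10 + £2.63 + £3.47 + £1.82 + £0.91 + £1.27 = £38.44

£38.44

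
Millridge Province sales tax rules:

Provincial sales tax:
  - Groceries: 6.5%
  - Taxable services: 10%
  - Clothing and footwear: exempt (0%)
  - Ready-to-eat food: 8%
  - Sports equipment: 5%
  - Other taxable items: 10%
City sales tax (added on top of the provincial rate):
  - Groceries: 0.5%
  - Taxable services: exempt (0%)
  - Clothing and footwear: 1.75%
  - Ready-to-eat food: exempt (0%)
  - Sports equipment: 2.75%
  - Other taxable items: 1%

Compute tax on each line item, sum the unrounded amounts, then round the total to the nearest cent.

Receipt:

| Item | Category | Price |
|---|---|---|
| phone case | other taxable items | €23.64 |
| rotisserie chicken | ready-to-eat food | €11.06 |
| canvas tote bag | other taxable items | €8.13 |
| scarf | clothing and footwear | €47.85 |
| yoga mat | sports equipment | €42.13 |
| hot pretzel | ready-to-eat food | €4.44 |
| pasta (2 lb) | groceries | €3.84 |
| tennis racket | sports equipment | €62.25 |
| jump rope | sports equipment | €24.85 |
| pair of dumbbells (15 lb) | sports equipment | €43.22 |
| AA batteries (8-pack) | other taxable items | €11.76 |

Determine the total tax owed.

€20.50

Phone case €23.64: other taxable items → 10% + 1% city = 11% → €2.6004
Rotisserie chicken €11.06: ready-to-eat food → 8% + 0% city = 8% → €0.8848
Canvas tote bag €8.13: other taxable items → 10% + 1% city = 11% → €0.8943
Scarf €47.85: clothing and footwear → 0% + 1.75% city = 1.75% → €0.837375
Yoga mat €42.13: sports equipment → 5% + 2.75% city = 7.75% → €3.265075
Hot pretzel €4.44: ready-to-eat food → 8% + 0% city = 8% → €0.3552
Pasta (2 lb) €3.84: groceries → 6.5% + 0.5% city = 7% → €0.2688
Tennis racket €62.25: sports equipment → 5% + 2.75% city = 7.75% → €4.824375
Jump rope €24.85: sports equipment → 5% + 2.75% city = 7.75% → €1.925875
Pair of dumbbells (15 lb) €43.22: sports equipment → 5% + 2.75% city = 7.75% → €3.34955
AA batteries (8-pack) €11.76: other taxable items → 10% + 1% city = 11% → €1.2936
Unrounded tax sum = €20.49935 → €20.50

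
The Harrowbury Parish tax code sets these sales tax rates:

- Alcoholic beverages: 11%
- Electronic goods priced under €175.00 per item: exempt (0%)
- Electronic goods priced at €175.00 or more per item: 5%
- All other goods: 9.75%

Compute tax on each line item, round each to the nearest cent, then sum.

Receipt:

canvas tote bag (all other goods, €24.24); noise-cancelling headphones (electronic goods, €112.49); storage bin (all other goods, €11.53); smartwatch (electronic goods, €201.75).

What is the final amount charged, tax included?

€363.58

Canvas tote bag €24.24: all other goods → 9.75% → €2.36
Noise-cancelling headphones €112.49: electronic goods, under €175.00 → 0% → €0.00
Storage bin €11.53: all other goods → 9.75% → €1.12
Smartwatch €201.75: electronic goods, €175.00 or more → 5% → €10.09
Subtotal = €350.01; tax = €13.57; total due = €363.58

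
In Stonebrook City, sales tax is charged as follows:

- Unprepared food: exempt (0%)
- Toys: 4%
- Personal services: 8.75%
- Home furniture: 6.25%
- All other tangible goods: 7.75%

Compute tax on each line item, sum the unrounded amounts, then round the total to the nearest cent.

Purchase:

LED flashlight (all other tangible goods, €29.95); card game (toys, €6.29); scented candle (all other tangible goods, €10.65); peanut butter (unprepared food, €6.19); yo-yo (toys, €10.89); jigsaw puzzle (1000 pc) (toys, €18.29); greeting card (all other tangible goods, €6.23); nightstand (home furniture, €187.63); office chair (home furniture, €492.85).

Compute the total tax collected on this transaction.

LED flashlight €29.95: all other tangible goods → 7.75% → €2.321125
Card game €6.29: toys → 4% → €0.2516
Scented candle €10.65: all other tangible goods → 7.75% → €0.825375
Peanut butter €6.19: unprepared food → 0% → €0.00
Yo-yo €10.89: toys → 4% → €0.4356
Jigsaw puzzle (1000 pc) €18.29: toys → 4% → €0.7316
Greeting card €6.23: all other tangible goods → 7.75% → €0.482825
Nightstand €187.63: home furniture → 6.25% → €11.726875
Office chair €492.85: home furniture → 6.25% → €30.803125
Unrounded tax sum = €47.578125 → €47.58

€47.58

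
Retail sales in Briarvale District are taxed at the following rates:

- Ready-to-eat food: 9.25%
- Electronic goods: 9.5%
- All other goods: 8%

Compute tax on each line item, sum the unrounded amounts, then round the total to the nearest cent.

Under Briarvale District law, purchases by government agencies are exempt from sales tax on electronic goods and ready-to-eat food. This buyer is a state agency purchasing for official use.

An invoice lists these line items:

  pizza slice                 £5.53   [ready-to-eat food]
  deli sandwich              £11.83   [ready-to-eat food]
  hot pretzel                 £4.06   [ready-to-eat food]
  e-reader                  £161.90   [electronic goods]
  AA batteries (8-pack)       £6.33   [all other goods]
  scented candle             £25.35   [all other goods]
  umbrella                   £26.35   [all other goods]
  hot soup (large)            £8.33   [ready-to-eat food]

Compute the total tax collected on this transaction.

£4.64

Pizza slice £5.53: ready-to-eat food, buyer-exempt → 0% → £0.00
Deli sandwich £11.83: ready-to-eat food, buyer-exempt → 0% → £0.00
Hot pretzel £4.06: ready-to-eat food, buyer-exempt → 0% → £0.00
E-reader £161.90: electronic goods, buyer-exempt → 0% → £0.00
AA batteries (8-pack) £6.33: all other goods → 8% → £0.5064
Scented candle £25.35: all other goods → 8% → £2.028
Umbrella £26.35: all other goods → 8% → £2.108
Hot soup (large) £8.33: ready-to-eat food, buyer-exempt → 0% → £0.00
Unrounded tax sum = £4.6424 → £4.64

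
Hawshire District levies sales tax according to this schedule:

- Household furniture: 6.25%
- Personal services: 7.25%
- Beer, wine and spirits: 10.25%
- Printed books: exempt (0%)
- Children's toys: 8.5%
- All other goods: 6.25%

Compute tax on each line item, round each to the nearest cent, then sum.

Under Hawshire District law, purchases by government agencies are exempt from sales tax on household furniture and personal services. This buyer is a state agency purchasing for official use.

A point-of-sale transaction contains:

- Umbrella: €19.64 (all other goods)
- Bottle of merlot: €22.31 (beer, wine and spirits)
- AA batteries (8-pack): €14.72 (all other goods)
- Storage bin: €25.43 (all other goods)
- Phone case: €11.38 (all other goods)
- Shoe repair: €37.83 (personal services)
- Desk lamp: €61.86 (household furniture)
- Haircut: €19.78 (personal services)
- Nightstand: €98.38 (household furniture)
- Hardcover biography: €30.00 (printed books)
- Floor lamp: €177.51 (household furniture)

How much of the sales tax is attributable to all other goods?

Umbrella €19.64: all other goods → 6.25% → €1.23
AA batteries (8-pack) €14.72: all other goods → 6.25% → €0.92
Storage bin €25.43: all other goods → 6.25% → €1.59
Phone case €11.38: all other goods → 6.25% → €0.71
Tax on all other goods = €1.23 + €0.92 + €1.59 + €0.71 = €4.45

€4.45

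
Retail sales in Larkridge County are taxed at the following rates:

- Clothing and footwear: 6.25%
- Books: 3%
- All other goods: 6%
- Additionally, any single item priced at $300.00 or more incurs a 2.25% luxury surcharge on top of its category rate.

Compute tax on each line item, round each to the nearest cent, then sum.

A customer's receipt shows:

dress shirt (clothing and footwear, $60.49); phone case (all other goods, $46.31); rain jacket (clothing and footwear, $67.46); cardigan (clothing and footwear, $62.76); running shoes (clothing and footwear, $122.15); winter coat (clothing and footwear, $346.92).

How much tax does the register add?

$51.82

Dress shirt $60.49: clothing and footwear → 6.25% → $3.78
Phone case $46.31: all other goods → 6% → $2.78
Rain jacket $67.46: clothing and footwear → 6.25% → $4.22
Cardigan $62.76: clothing and footwear → 6.25% → $3.92
Running shoes $122.15: clothing and footwear → 6.25% → $7.63
Winter coat $346.92: clothing and footwear → 6.25% + 2.25% surcharge = 8.5% → $29.49
Total tax = $3.78 + $2.78 + $4.22 + $3.92 + $7.63 + $29.49 = $51.82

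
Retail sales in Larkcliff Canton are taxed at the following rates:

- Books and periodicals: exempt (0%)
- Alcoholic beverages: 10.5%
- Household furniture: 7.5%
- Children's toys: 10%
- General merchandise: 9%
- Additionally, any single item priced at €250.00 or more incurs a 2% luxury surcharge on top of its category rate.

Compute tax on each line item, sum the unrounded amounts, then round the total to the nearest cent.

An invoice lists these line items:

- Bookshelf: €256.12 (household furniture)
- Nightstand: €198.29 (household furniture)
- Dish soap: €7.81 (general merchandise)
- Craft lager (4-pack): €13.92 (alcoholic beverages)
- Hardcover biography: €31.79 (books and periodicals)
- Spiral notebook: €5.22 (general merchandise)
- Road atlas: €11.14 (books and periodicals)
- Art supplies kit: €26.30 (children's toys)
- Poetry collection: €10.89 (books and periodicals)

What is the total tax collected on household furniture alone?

€39.20

Bookshelf €256.12: household furniture → 7.5% + 2% surcharge = 9.5% → €24.3314
Nightstand €198.29: household furniture → 7.5% → €14.87175
Tax on household furniture: unrounded sum = €39.20315 → €39.20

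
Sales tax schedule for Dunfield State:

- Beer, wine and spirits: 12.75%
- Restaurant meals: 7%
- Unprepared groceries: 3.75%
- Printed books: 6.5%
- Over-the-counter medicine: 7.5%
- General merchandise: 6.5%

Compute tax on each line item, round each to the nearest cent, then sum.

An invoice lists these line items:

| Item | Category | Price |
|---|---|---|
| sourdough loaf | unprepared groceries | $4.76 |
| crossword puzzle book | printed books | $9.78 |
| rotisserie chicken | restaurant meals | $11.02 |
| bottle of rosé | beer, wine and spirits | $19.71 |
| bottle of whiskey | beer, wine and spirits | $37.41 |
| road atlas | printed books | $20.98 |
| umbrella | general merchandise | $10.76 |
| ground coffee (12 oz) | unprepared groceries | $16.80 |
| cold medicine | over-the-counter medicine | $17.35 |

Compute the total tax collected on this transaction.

$12.86

Sourdough loaf $4.76: unprepared groceries → 3.75% → $0.18
Crossword puzzle book $9.78: printed books → 6.5% → $0.64
Rotisserie chicken $11.02: restaurant meals → 7% → $0.77
Bottle of rosé $19.71: beer, wine and spirits → 12.75% → $2.51
Bottle of whiskey $37.41: beer, wine and spirits → 12.75% → $4.77
Road atlas $20.98: printed books → 6.5% → $1.36
Umbrella $10.76: general merchandise → 6.5% → $0.70
Ground coffee (12 oz) $16.80: unprepared groceries → 3.75% → $0.63
Cold medicine $17.35: over-the-counter medicine → 7.5% → $1.30
Total tax = $0.18 + $0.64 + $0.77 + $2.51 + $4.77 + $1.36 + $0.70 + $0.63 + $1.30 = $12.86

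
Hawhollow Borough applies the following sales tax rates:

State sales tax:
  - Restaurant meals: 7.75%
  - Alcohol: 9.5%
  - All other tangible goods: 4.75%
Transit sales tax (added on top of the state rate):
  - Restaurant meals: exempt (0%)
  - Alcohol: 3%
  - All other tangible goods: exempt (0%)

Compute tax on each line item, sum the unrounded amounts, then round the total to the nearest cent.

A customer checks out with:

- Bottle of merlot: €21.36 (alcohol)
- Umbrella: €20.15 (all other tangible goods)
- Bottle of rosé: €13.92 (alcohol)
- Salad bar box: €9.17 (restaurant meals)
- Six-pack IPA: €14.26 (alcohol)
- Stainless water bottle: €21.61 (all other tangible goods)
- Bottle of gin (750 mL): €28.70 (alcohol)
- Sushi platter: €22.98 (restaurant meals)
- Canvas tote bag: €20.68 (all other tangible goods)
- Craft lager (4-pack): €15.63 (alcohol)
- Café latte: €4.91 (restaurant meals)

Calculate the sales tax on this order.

€17.57

Bottle of merlot €21.36: alcohol → 9.5% + 3% transit = 12.5% → €2.67
Umbrella €20.15: all other tangible goods → 4.75% + 0% transit = 4.75% → €0.957125
Bottle of rosé €13.92: alcohol → 9.5% + 3% transit = 12.5% → €1.74
Salad bar box €9.17: restaurant meals → 7.75% + 0% transit = 7.75% → €0.710675
Six-pack IPA €14.26: alcohol → 9.5% + 3% transit = 12.5% → €1.7825
Stainless water bottle €21.61: all other tangible goods → 4.75% + 0% transit = 4.75% → €1.026475
Bottle of gin (750 mL) €28.70: alcohol → 9.5% + 3% transit = 12.5% → €3.5875
Sushi platter €22.98: restaurant meals → 7.75% + 0% transit = 7.75% → €1.78095
Canvas tote bag €20.68: all other tangible goods → 4.75% + 0% transit = 4.75% → €0.9823
Craft lager (4-pack) €15.63: alcohol → 9.5% + 3% transit = 12.5% → €1.95375
Café latte €4.91: restaurant meals → 7.75% + 0% transit = 7.75% → €0.380525
Unrounded tax sum = €17.5718 → €17.57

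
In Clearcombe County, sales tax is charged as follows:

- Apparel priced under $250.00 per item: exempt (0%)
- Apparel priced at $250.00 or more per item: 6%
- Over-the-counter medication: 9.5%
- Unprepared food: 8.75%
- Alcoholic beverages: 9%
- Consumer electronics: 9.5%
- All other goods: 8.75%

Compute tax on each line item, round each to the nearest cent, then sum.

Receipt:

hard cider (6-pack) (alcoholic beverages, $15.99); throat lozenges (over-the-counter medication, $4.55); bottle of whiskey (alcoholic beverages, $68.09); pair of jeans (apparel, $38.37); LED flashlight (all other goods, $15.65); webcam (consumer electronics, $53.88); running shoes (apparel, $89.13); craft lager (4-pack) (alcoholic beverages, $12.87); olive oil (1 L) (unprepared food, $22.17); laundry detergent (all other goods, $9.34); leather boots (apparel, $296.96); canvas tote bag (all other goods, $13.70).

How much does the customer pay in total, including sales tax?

Hard cider (6-pack) $15.99: alcoholic beverages → 9% → $1.44
Throat lozenges $4.55: over-the-counter medication → 9.5% → $0.43
Bottle of whiskey $68.09: alcoholic beverages → 9% → $6.13
Pair of jeans $38.37: apparel, under $250.00 → 0% → $0.00
LED flashlight $15.65: all other goods → 8.75% → $1.37
Webcam $53.88: consumer electronics → 9.5% → $5.12
Running shoes $89.13: apparel, under $250.00 → 0% → $0.00
Craft lager (4-pack) $12.87: alcoholic beverages → 9% → $1.16
Olive oil (1 L) $22.17: unprepared food → 8.75% → $1.94
Laundry detergent $9.34: all other goods → 8.75% → $0.82
Leather boots $296.96: apparel, $250.00 or more → 6% → $17.82
Canvas tote bag $13.70: all other goods → 8.75% → $1.20
Subtotal = $640.70; tax = $37.43; total due = $678.13

$678.13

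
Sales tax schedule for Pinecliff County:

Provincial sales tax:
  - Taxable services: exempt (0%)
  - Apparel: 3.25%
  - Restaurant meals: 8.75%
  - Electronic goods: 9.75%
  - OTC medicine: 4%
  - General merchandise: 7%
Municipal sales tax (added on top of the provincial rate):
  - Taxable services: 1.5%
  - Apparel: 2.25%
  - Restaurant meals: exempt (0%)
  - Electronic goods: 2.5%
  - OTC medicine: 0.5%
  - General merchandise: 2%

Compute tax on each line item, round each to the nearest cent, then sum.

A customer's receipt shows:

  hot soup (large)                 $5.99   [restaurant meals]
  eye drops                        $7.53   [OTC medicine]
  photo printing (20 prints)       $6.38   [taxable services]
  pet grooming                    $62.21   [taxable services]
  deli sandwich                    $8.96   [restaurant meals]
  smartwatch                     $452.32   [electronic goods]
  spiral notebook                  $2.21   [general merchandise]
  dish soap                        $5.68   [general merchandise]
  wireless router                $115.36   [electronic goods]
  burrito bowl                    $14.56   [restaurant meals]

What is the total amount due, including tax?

Hot soup (large) $5.99: restaurant meals → 8.75% + 0% municipal = 8.75% → $0.52
Eye drops $7.53: OTC medicine → 4% + 0.5% municipal = 4.5% → $0.34
Photo printing (20 prints) $6.38: taxable services → 0% + 1.5% municipal = 1.5% → $0.10
Pet grooming $62.21: taxable services → 0% + 1.5% municipal = 1.5% → $0.93
Deli sandwich $8.96: restaurant meals → 8.75% + 0% municipal = 8.75% → $0.78
Smartwatch $452.32: electronic goods → 9.75% + 2.5% municipal = 12.25% → $55.41
Spiral notebook $2.21: general merchandise → 7% + 2% municipal = 9% → $0.20
Dish soap $5.68: general merchandise → 7% + 2% municipal = 9% → $0.51
Wireless router $115.36: electronic goods → 9.75% + 2.5% municipal = 12.25% → $14.13
Burrito bowl $14.56: restaurant meals → 8.75% + 0% municipal = 8.75% → $1.27
Subtotal = $681.20; tax = $74.19; total due = $755.39

$755.39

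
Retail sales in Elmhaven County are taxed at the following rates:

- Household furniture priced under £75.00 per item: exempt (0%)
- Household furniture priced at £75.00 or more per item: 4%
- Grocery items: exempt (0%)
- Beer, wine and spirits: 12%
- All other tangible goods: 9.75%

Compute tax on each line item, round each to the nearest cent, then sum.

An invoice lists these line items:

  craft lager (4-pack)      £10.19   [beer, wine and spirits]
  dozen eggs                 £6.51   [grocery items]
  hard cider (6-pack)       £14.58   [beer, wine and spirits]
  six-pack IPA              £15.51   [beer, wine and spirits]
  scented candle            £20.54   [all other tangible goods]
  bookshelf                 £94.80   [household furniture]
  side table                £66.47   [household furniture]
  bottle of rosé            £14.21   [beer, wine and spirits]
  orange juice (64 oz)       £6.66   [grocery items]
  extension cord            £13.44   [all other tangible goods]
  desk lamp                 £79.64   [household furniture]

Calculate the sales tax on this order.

Craft lager (4-pack) £10.19: beer, wine and spirits → 12% → £1.22
Dozen eggs £6.51: grocery items → 0% → £0.00
Hard cider (6-pack) £14.58: beer, wine and spirits → 12% → £1.75
Six-pack IPA £15.51: beer, wine and spirits → 12% → £1.86
Scented candle £20.54: all other tangible goods → 9.75% → £2.00
Bookshelf £94.80: household furniture, £75.00 or more → 4% → £3.79
Side table £66.47: household furniture, under £75.00 → 0% → £0.00
Bottle of rosé £14.21: beer, wine and spirits → 12% → £1.71
Orange juice (64 oz) £6.66: grocery items → 0% → £0.00
Extension cord £13.44: all other tangible goods → 9.75% → £1.31
Desk lamp £79.64: household furniture, £75.00 or more → 4% → £3.19
Total tax = £1.22 + £1.75 + £1.86 + £2.00 + £3.79 + £1.71 + £1.31 + £3.19 = £16.83

£16.83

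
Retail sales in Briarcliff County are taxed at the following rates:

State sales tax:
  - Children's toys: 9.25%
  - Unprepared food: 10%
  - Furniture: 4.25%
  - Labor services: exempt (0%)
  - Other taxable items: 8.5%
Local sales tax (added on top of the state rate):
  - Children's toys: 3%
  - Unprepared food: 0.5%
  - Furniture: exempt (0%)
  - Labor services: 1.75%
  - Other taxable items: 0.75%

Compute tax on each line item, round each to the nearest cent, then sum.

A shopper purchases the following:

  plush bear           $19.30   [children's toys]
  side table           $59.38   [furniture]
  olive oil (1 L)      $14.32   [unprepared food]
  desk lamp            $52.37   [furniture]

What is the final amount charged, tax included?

Plush bear $19.30: children's toys → 9.25% + 3% local = 12.25% → $2.36
Side table $59.38: furniture → 4.25% + 0% local = 4.25% → $2.52
Olive oil (1 L) $14.32: unprepared food → 10% + 0.5% local = 10.5% → $1.50
Desk lamp $52.37: furniture → 4.25% + 0% local = 4.25% → $2.23
Subtotal = $145.37; tax = $8.61; total due = $153.98

$153.98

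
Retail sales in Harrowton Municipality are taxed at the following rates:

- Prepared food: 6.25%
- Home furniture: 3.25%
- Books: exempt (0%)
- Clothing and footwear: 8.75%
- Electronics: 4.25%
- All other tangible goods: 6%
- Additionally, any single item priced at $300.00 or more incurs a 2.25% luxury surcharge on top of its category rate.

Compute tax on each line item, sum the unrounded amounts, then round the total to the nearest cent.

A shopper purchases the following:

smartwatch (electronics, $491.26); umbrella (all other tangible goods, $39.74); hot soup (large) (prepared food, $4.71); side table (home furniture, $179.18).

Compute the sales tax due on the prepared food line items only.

$0.29

Hot soup (large) $4.71: prepared food → 6.25% → $0.294375
Tax on prepared food: unrounded sum = $0.294375 → $0.29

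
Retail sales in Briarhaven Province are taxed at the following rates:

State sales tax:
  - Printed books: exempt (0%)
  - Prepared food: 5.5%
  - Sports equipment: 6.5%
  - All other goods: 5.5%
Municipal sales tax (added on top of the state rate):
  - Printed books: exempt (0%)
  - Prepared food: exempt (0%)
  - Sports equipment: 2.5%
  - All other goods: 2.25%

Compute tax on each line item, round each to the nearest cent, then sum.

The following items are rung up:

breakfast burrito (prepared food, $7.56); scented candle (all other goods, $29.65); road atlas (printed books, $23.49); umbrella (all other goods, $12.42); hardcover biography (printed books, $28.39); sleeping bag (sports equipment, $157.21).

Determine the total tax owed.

Breakfast burrito $7.56: prepared food → 5.5% + 0% municipal = 5.5% → $0.42
Scented candle $29.65: all other goods → 5.5% + 2.25% municipal = 7.75% → $2.30
Road atlas $23.49: printed books → 0% + 0% municipal = 0% → $0.00
Umbrella $12.42: all other goods → 5.5% + 2.25% municipal = 7.75% → $0.96
Hardcover biography $28.39: printed books → 0% + 0% municipal = 0% → $0.00
Sleeping bag $157.21: sports equipment → 6.5% + 2.5% municipal = 9% → $14.15
Total tax = $0.42 + $2.30 + $0.96 + $14.15 = $17.83

$17.83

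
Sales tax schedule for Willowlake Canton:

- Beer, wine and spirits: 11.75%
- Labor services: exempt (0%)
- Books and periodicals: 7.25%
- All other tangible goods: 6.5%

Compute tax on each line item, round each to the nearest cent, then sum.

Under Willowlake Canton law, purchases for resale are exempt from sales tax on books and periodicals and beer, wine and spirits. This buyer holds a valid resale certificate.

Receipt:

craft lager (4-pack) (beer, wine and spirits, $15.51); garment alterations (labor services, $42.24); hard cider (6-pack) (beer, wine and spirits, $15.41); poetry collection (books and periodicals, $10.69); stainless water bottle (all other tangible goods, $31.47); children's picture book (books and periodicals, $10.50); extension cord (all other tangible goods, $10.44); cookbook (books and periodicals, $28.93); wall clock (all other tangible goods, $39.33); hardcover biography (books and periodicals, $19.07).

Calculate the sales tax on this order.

$5.29

Craft lager (4-pack) $15.51: beer, wine and spirits, buyer-exempt → 0% → $0.00
Garment alterations $42.24: labor services → 0% → $0.00
Hard cider (6-pack) $15.41: beer, wine and spirits, buyer-exempt → 0% → $0.00
Poetry collection $10.69: books and periodicals, buyer-exempt → 0% → $0.00
Stainless water bottle $31.47: all other tangible goods → 6.5% → $2.05
Children's picture book $10.50: books and periodicals, buyer-exempt → 0% → $0.00
Extension cord $10.44: all other tangible goods → 6.5% → $0.68
Cookbook $28.93: books and periodicals, buyer-exempt → 0% → $0.00
Wall clock $39.33: all other tangible goods → 6.5% → $2.56
Hardcover biography $19.07: books and periodicals, buyer-exempt → 0% → $0.00
Total tax = $2.05 + $0.68 + $2.56 = $5.29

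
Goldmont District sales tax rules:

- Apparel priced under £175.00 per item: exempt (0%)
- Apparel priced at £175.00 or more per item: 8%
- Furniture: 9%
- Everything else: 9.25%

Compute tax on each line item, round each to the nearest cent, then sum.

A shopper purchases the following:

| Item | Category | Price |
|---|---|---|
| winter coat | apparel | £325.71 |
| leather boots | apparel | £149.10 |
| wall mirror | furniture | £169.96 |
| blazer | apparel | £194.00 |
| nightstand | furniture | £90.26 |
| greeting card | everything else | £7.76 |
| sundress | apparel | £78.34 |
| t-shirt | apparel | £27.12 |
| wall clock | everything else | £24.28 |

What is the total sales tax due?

Winter coat £325.71: apparel, £175.00 or more → 8% → £26.06
Leather boots £149.10: apparel, under £175.00 → 0% → £0.00
Wall mirror £169.96: furniture → 9% → £15.30
Blazer £194.00: apparel, £175.00 or more → 8% → £15.52
Nightstand £90.26: furniture → 9% → £8.12
Greeting card £7.76: everything else → 9.25% → £0.72
Sundress £78.34: apparel, under £175.00 → 0% → £0.00
T-shirt £27.12: apparel, under £175.00 → 0% → £0.00
Wall clock £24.28: everything else → 9.25% → £2.25
Total tax = £26.06 + £15.30 + £15.52 + £8.12 + £0.72 + £2.25 = £67.97

£67.97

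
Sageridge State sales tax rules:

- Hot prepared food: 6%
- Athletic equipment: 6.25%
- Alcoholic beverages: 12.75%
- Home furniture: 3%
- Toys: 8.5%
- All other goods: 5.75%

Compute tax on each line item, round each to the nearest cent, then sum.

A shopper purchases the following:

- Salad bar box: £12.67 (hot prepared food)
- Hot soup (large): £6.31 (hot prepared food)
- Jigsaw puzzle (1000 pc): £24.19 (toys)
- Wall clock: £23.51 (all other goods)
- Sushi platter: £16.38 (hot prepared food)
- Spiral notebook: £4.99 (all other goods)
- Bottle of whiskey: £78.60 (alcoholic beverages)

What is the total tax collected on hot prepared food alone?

Salad bar box £12.67: hot prepared food → 6% → £0.76
Hot soup (large) £6.31: hot prepared food → 6% → £0.38
Sushi platter £16.38: hot prepared food → 6% → £0.98
Tax on hot prepared food = £0.76 + £0.38 + £0.98 = £2.12

£2.12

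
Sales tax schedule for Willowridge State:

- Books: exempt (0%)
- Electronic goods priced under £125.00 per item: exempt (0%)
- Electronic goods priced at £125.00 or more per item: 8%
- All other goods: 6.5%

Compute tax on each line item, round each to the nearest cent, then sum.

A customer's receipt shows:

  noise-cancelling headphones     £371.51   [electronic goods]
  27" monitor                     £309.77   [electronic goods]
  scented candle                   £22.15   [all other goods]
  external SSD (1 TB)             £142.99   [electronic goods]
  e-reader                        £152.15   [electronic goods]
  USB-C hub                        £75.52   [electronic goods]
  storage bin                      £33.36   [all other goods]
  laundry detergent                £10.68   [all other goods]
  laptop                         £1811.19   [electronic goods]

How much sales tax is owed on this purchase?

£227.31

Noise-cancelling headphones £371.51: electronic goods, £125.00 or more → 8% → £29.72
27" monitor £309.77: electronic goods, £125.00 or more → 8% → £24.78
Scented candle £22.15: all other goods → 6.5% → £1.44
External SSD (1 TB) £142.99: electronic goods, £125.00 or more → 8% → £11.44
E-reader £152.15: electronic goods, £125.00 or more → 8% → £12.17
USB-C hub £75.52: electronic goods, under £125.00 → 0% → £0.00
Storage bin £33.36: all other goods → 6.5% → £2.17
Laundry detergent £10.68: all other goods → 6.5% → £0.69
Laptop £1811.19: electronic goods, £125.00 or more → 8% → £144.90
Total tax = £29.72 + £24.78 + £1.44 + £11.44 + £12.17 + £2.17 + £0.69 + £144.90 = £227.31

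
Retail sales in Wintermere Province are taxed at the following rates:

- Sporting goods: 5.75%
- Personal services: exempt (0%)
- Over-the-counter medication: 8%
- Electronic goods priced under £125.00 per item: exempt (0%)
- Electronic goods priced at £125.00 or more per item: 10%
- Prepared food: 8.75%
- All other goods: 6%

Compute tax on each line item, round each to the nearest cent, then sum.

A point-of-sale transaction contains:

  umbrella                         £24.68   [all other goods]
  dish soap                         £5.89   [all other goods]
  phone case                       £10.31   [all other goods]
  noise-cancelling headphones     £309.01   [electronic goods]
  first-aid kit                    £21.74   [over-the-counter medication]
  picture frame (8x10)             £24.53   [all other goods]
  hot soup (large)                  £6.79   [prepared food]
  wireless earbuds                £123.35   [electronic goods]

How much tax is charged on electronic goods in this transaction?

Noise-cancelling headphones £309.01: electronic goods, £125.00 or more → 10% → £30.90
Wireless earbuds £123.35: electronic goods, under £125.00 → 0% → £0.00
Tax on electronic goods = £30.90 + £0.00 = £30.90

£30.90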